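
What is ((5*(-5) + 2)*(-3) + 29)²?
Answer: 9604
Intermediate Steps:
((5*(-5) + 2)*(-3) + 29)² = ((-25 + 2)*(-3) + 29)² = (-23*(-3) + 29)² = (69 + 29)² = 98² = 9604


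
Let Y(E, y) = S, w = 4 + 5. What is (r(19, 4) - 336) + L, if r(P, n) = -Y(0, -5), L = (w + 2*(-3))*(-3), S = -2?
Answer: -343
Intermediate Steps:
w = 9
Y(E, y) = -2
L = -9 (L = (9 + 2*(-3))*(-3) = (9 - 6)*(-3) = 3*(-3) = -9)
r(P, n) = 2 (r(P, n) = -1*(-2) = 2)
(r(19, 4) - 336) + L = (2 - 336) - 9 = -334 - 9 = -343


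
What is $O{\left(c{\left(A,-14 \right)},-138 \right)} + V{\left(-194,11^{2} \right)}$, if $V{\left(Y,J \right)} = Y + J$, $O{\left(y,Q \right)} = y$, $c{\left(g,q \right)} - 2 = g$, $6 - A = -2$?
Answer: $-63$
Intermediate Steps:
$A = 8$ ($A = 6 - -2 = 6 + 2 = 8$)
$c{\left(g,q \right)} = 2 + g$
$V{\left(Y,J \right)} = J + Y$
$O{\left(c{\left(A,-14 \right)},-138 \right)} + V{\left(-194,11^{2} \right)} = \left(2 + 8\right) - \left(194 - 11^{2}\right) = 10 + \left(121 - 194\right) = 10 - 73 = -63$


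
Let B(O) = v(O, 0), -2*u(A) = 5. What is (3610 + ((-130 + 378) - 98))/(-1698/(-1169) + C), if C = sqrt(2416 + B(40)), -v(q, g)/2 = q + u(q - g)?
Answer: -7463457120/3196236097 + 5138269360*sqrt(2341)/3196236097 ≈ 75.447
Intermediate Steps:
u(A) = -5/2 (u(A) = -1/2*5 = -5/2)
v(q, g) = 5 - 2*q (v(q, g) = -2*(q - 5/2) = -2*(-5/2 + q) = 5 - 2*q)
B(O) = 5 - 2*O
C = sqrt(2341) (C = sqrt(2416 + (5 - 2*40)) = sqrt(2416 + (5 - 80)) = sqrt(2416 - 75) = sqrt(2341) ≈ 48.384)
(3610 + ((-130 + 378) - 98))/(-1698/(-1169) + C) = (3610 + ((-130 + 378) - 98))/(-1698/(-1169) + sqrt(2341)) = (3610 + (248 - 98))/(-1698*(-1/1169) + sqrt(2341)) = (3610 + 150)/(1698/1169 + sqrt(2341)) = 3760/(1698/1169 + sqrt(2341))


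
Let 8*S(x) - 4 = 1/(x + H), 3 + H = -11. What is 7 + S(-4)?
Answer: 1079/144 ≈ 7.4931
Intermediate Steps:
H = -14 (H = -3 - 11 = -14)
S(x) = ½ + 1/(8*(-14 + x)) (S(x) = ½ + 1/(8*(x - 14)) = ½ + 1/(8*(-14 + x)))
7 + S(-4) = 7 + (-55 + 4*(-4))/(8*(-14 - 4)) = 7 + (⅛)*(-55 - 16)/(-18) = 7 + (⅛)*(-1/18)*(-71) = 7 + 71/144 = 1079/144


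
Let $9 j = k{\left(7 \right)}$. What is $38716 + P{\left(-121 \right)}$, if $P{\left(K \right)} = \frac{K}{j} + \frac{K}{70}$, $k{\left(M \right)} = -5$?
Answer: $\frac{545049}{14} \approx 38932.0$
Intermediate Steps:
$j = - \frac{5}{9}$ ($j = \frac{1}{9} \left(-5\right) = - \frac{5}{9} \approx -0.55556$)
$P{\left(K \right)} = - \frac{25 K}{14}$ ($P{\left(K \right)} = \frac{K}{- \frac{5}{9}} + \frac{K}{70} = K \left(- \frac{9}{5}\right) + K \frac{1}{70} = - \frac{9 K}{5} + \frac{K}{70} = - \frac{25 K}{14}$)
$38716 + P{\left(-121 \right)} = 38716 - - \frac{3025}{14} = 38716 + \frac{3025}{14} = \frac{545049}{14}$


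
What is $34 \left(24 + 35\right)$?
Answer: $2006$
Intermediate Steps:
$34 \left(24 + 35\right) = 34 \cdot 59 = 2006$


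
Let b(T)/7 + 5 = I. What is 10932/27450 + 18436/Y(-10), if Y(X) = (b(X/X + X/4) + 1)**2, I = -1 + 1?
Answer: 21612733/1322175 ≈ 16.346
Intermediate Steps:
I = 0
b(T) = -35 (b(T) = -35 + 7*0 = -35 + 0 = -35)
Y(X) = 1156 (Y(X) = (-35 + 1)**2 = (-34)**2 = 1156)
10932/27450 + 18436/Y(-10) = 10932/27450 + 18436/1156 = 10932*(1/27450) + 18436*(1/1156) = 1822/4575 + 4609/289 = 21612733/1322175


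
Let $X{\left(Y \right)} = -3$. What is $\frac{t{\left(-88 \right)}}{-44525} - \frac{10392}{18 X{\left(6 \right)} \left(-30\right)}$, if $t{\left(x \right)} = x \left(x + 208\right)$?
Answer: $- \frac{1485322}{240435} \approx -6.1776$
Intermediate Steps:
$t{\left(x \right)} = x \left(208 + x\right)$
$\frac{t{\left(-88 \right)}}{-44525} - \frac{10392}{18 X{\left(6 \right)} \left(-30\right)} = \frac{\left(-88\right) \left(208 - 88\right)}{-44525} - \frac{10392}{18 \left(-3\right) \left(-30\right)} = \left(-88\right) 120 \left(- \frac{1}{44525}\right) - \frac{10392}{\left(-54\right) \left(-30\right)} = \left(-10560\right) \left(- \frac{1}{44525}\right) - \frac{10392}{1620} = \frac{2112}{8905} - \frac{866}{135} = - \frac{1485322}{240435}$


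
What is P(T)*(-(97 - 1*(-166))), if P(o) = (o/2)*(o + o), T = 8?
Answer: -16832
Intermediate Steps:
P(o) = o² (P(o) = (o*(½))*(2*o) = (o/2)*(2*o) = o²)
P(T)*(-(97 - 1*(-166))) = 8²*(-(97 - 1*(-166))) = 64*(-(97 + 166)) = 64*(-1*263) = 64*(-263) = -16832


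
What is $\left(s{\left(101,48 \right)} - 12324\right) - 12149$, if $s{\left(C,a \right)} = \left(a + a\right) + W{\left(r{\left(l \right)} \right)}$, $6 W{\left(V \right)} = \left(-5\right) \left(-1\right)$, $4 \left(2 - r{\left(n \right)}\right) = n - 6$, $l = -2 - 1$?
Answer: $- \frac{146257}{6} \approx -24376.0$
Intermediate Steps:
$l = -3$ ($l = -2 - 1 = -3$)
$r{\left(n \right)} = \frac{7}{2} - \frac{n}{4}$ ($r{\left(n \right)} = 2 - \frac{n - 6}{4} = 2 - \frac{-6 + n}{4} = 2 - \left(- \frac{3}{2} + \frac{n}{4}\right) = \frac{7}{2} - \frac{n}{4}$)
$W{\left(V \right)} = \frac{5}{6}$ ($W{\left(V \right)} = \frac{\left(-5\right) \left(-1\right)}{6} = \frac{1}{6} \cdot 5 = \frac{5}{6}$)
$s{\left(C,a \right)} = \frac{5}{6} + 2 a$ ($s{\left(C,a \right)} = \left(a + a\right) + \frac{5}{6} = 2 a + \frac{5}{6} = \frac{5}{6} + 2 a$)
$\left(s{\left(101,48 \right)} - 12324\right) - 12149 = \left(\left(\frac{5}{6} + 2 \cdot 48\right) - 12324\right) - 12149 = \left(\left(\frac{5}{6} + 96\right) - 12324\right) - 12149 = \left(\frac{581}{6} - 12324\right) - 12149 = - \frac{73363}{6} - 12149 = - \frac{146257}{6}$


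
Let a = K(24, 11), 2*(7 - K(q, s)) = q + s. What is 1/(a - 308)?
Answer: -2/637 ≈ -0.0031397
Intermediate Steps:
K(q, s) = 7 - q/2 - s/2 (K(q, s) = 7 - (q + s)/2 = 7 + (-q/2 - s/2) = 7 - q/2 - s/2)
a = -21/2 (a = 7 - 1/2*24 - 1/2*11 = 7 - 12 - 11/2 = -21/2 ≈ -10.500)
1/(a - 308) = 1/(-21/2 - 308) = 1/(-637/2) = -2/637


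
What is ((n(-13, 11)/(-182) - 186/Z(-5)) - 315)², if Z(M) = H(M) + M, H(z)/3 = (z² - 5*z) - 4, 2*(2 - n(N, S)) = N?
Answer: 4789685446225/47831056 ≈ 1.0014e+5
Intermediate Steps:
n(N, S) = 2 - N/2
H(z) = -12 - 15*z + 3*z² (H(z) = 3*((z² - 5*z) - 4) = 3*(-4 + z² - 5*z) = -12 - 15*z + 3*z²)
Z(M) = -12 - 14*M + 3*M² (Z(M) = (-12 - 15*M + 3*M²) + M = -12 - 14*M + 3*M²)
((n(-13, 11)/(-182) - 186/Z(-5)) - 315)² = (((2 - ½*(-13))/(-182) - 186/(-12 - 14*(-5) + 3*(-5)²)) - 315)² = (((2 + 13/2)*(-1/182) - 186/(-12 + 70 + 3*25)) - 315)² = (((17/2)*(-1/182) - 186/(-12 + 70 + 75)) - 315)² = ((-17/364 - 186/133) - 315)² = (-9995/6916 - 315)² = (-2188535/6916)² = 4789685446225/47831056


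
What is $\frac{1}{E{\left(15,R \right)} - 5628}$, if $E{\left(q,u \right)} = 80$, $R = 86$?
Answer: $- \frac{1}{5548} \approx -0.00018025$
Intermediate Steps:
$\frac{1}{E{\left(15,R \right)} - 5628} = \frac{1}{80 - 5628} = \frac{1}{-5548} = - \frac{1}{5548}$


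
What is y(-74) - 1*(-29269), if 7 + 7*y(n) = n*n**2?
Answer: -200348/7 ≈ -28621.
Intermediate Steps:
y(n) = -1 + n**3/7 (y(n) = -1 + (n*n**2)/7 = -1 + n**3/7)
y(-74) - 1*(-29269) = (-1 + (1/7)*(-74)**3) - 1*(-29269) = (-1 + (1/7)*(-405224)) + 29269 = (-1 - 405224/7) + 29269 = -405231/7 + 29269 = -200348/7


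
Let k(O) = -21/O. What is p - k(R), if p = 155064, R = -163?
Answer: 25275411/163 ≈ 1.5506e+5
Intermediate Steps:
p - k(R) = 155064 - (-21)/(-163) = 155064 - (-21)*(-1)/163 = 155064 - 1*21/163 = 155064 - 21/163 = 25275411/163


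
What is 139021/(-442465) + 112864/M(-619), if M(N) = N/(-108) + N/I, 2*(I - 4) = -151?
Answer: 771217289187799/98325014765 ≈ 7843.5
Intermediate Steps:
I = -143/2 (I = 4 + (½)*(-151) = 4 - 151/2 = -143/2 ≈ -71.500)
M(N) = -359*N/15444 (M(N) = N/(-108) + N/(-143/2) = N*(-1/108) + N*(-2/143) = -N/108 - 2*N/143 = -359*N/15444)
139021/(-442465) + 112864/M(-619) = 139021/(-442465) + 112864/((-359/15444*(-619))) = 139021*(-1/442465) + 112864/(222221/15444) = -139021/442465 + 112864*(15444/222221) = -139021/442465 + 1743071616/222221 = 771217289187799/98325014765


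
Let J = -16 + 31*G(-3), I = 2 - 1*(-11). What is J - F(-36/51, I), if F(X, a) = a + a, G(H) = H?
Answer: -135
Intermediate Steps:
I = 13 (I = 2 + 11 = 13)
F(X, a) = 2*a
J = -109 (J = -16 + 31*(-3) = -16 - 93 = -109)
J - F(-36/51, I) = -109 - 2*13 = -109 - 1*26 = -109 - 26 = -135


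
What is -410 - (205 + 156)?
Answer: -771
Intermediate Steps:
-410 - (205 + 156) = -410 - 1*361 = -410 - 361 = -771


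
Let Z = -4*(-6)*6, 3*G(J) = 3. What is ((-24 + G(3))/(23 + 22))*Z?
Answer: -368/5 ≈ -73.600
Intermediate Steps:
G(J) = 1 (G(J) = (⅓)*3 = 1)
Z = 144 (Z = 24*6 = 144)
((-24 + G(3))/(23 + 22))*Z = ((-24 + 1)/(23 + 22))*144 = -23/45*144 = -368/5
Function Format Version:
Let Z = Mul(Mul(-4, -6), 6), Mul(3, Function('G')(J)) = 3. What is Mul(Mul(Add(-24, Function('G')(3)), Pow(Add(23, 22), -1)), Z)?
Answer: Rational(-368, 5) ≈ -73.600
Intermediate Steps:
Function('G')(J) = 1 (Function('G')(J) = Mul(Rational(1, 3), 3) = 1)
Z = 144 (Z = Mul(24, 6) = 144)
Mul(Mul(Add(-24, Function('G')(3)), Pow(Add(23, 22), -1)), Z) = Mul(Mul(Add(-24, 1), Pow(Add(23, 22), -1)), 144) = Mul(Mul(-23, Pow(45, -1)), 144) = Mul(Mul(-23, Rational(1, 45)), 144) = Mul(Rational(-23, 45), 144) = Rational(-368, 5)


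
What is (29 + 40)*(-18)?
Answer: -1242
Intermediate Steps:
(29 + 40)*(-18) = 69*(-18) = -1242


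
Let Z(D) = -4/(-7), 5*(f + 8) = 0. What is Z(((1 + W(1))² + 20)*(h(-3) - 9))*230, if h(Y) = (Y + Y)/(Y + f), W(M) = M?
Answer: 920/7 ≈ 131.43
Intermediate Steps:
f = -8 (f = -8 + (⅕)*0 = -8 + 0 = -8)
h(Y) = 2*Y/(-8 + Y) (h(Y) = (Y + Y)/(Y - 8) = (2*Y)/(-8 + Y) = 2*Y/(-8 + Y))
Z(D) = 4/7 (Z(D) = -4*(-⅐) = 4/7)
Z(((1 + W(1))² + 20)*(h(-3) - 9))*230 = (4/7)*230 = 920/7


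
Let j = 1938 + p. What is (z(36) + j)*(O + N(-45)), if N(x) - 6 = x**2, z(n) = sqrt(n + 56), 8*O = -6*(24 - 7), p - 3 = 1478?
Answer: 27601587/4 + 8073*sqrt(23)/2 ≈ 6.9198e+6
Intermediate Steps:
p = 1481 (p = 3 + 1478 = 1481)
O = -51/4 (O = (-6*(24 - 7))/8 = (-6*17)/8 = (1/8)*(-102) = -51/4 ≈ -12.750)
j = 3419 (j = 1938 + 1481 = 3419)
z(n) = sqrt(56 + n)
N(x) = 6 + x**2
(z(36) + j)*(O + N(-45)) = (sqrt(56 + 36) + 3419)*(-51/4 + (6 + (-45)**2)) = (sqrt(92) + 3419)*(-51/4 + (6 + 2025)) = (2*sqrt(23) + 3419)*(-51/4 + 2031) = (3419 + 2*sqrt(23))*(8073/4) = 27601587/4 + 8073*sqrt(23)/2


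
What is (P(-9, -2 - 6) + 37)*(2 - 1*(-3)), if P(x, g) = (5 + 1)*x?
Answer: -85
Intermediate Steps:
P(x, g) = 6*x
(P(-9, -2 - 6) + 37)*(2 - 1*(-3)) = (6*(-9) + 37)*(2 - 1*(-3)) = (-54 + 37)*(2 + 3) = -17*5 = -85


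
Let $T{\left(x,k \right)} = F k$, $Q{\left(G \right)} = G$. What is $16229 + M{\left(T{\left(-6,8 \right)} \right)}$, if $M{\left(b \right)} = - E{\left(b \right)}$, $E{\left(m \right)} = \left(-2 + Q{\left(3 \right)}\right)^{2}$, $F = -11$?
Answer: $16228$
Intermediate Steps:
$T{\left(x,k \right)} = - 11 k$
$E{\left(m \right)} = 1$ ($E{\left(m \right)} = \left(-2 + 3\right)^{2} = 1^{2} = 1$)
$M{\left(b \right)} = -1$ ($M{\left(b \right)} = \left(-1\right) 1 = -1$)
$16229 + M{\left(T{\left(-6,8 \right)} \right)} = 16229 - 1 = 16228$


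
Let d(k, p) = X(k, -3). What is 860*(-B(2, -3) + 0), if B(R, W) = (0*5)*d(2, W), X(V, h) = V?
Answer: 0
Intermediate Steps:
d(k, p) = k
B(R, W) = 0 (B(R, W) = (0*5)*2 = 0*2 = 0)
860*(-B(2, -3) + 0) = 860*(-1*0 + 0) = 860*(0 + 0) = 860*0 = 0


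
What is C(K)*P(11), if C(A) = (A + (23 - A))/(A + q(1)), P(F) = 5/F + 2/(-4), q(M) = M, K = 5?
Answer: -23/132 ≈ -0.17424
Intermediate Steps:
P(F) = -1/2 + 5/F (P(F) = 5/F + 2*(-1/4) = 5/F - 1/2 = -1/2 + 5/F)
C(A) = 23/(1 + A) (C(A) = (A + (23 - A))/(A + 1) = 23/(1 + A))
C(K)*P(11) = (23/(1 + 5))*((1/2)*(10 - 1*11)/11) = (23/6)*((1/2)*(1/11)*(10 - 11)) = (23*(1/6))*((1/2)*(1/11)*(-1)) = (23/6)*(-1/22) = -23/132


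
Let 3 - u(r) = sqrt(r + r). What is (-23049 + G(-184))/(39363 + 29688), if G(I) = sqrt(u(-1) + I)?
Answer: -7683/23017 + sqrt(-181 - I*sqrt(2))/69051 ≈ -0.3338 - 0.00019484*I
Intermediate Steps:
u(r) = 3 - sqrt(2)*sqrt(r) (u(r) = 3 - sqrt(r + r) = 3 - sqrt(2*r) = 3 - sqrt(2)*sqrt(r))
G(I) = sqrt(3 + I - I*sqrt(2)) (G(I) = sqrt((3 - sqrt(2)*sqrt(-1)) + I) = sqrt((3 - sqrt(2)*I) + I) = sqrt((3 - I*sqrt(2)) + I) = sqrt(3 + I - I*sqrt(2)))
(-23049 + G(-184))/(39363 + 29688) = (-23049 + sqrt(3 - 184 - I*sqrt(2)))/(39363 + 29688) = (-23049 + sqrt(-181 - I*sqrt(2)))/69051 = (-23049 + sqrt(-181 - I*sqrt(2)))*(1/69051) = -7683/23017 + sqrt(-181 - I*sqrt(2))/69051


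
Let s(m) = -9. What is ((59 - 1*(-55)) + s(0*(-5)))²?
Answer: 11025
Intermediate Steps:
((59 - 1*(-55)) + s(0*(-5)))² = ((59 - 1*(-55)) - 9)² = ((59 + 55) - 9)² = (114 - 9)² = 105² = 11025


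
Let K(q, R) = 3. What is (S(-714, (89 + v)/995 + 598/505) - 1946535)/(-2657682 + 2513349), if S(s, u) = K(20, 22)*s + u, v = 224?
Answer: 13055476300/966982989 ≈ 13.501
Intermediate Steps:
S(s, u) = u + 3*s (S(s, u) = 3*s + u = u + 3*s)
(S(-714, (89 + v)/995 + 598/505) - 1946535)/(-2657682 + 2513349) = ((((89 + 224)/995 + 598/505) + 3*(-714)) - 1946535)/(-2657682 + 2513349) = (((313*(1/995) + 598*(1/505)) - 2142) - 1946535)/(-144333) = (((313/995 + 598/505) - 2142) - 1946535)*(-1/144333) = ((30123/20099 - 2142) - 1946535)*(-1/144333) = (-43021935/20099 - 1946535)*(-1/144333) = -39166428900/20099*(-1/144333) = 13055476300/966982989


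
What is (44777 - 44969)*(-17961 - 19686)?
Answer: 7228224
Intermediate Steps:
(44777 - 44969)*(-17961 - 19686) = -192*(-37647) = 7228224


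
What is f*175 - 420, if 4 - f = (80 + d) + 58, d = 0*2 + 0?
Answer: -23870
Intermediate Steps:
d = 0 (d = 0 + 0 = 0)
f = -134 (f = 4 - ((80 + 0) + 58) = 4 - (80 + 58) = 4 - 1*138 = 4 - 138 = -134)
f*175 - 420 = -134*175 - 420 = -23450 - 420 = -23870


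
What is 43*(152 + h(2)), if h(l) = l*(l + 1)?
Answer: 6794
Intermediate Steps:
h(l) = l*(1 + l)
43*(152 + h(2)) = 43*(152 + 2*(1 + 2)) = 43*(152 + 2*3) = 43*(152 + 6) = 43*158 = 6794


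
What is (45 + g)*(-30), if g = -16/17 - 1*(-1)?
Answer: -22980/17 ≈ -1351.8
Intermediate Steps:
g = 1/17 (g = -16*1/17 + 1 = -16/17 + 1 = 1/17 ≈ 0.058824)
(45 + g)*(-30) = (45 + 1/17)*(-30) = (766/17)*(-30) = -22980/17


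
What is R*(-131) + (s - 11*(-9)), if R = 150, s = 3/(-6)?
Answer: -39103/2 ≈ -19552.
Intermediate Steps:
s = -½ (s = 3*(-⅙) = -½ ≈ -0.50000)
R*(-131) + (s - 11*(-9)) = 150*(-131) + (-½ - 11*(-9)) = -19650 + (-½ + 99) = -19650 + 197/2 = -39103/2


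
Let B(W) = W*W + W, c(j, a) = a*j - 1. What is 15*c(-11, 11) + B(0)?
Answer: -1830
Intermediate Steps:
c(j, a) = -1 + a*j
B(W) = W + W² (B(W) = W² + W = W + W²)
15*c(-11, 11) + B(0) = 15*(-1 + 11*(-11)) + 0*(1 + 0) = 15*(-1 - 121) + 0*1 = 15*(-122) + 0 = -1830 + 0 = -1830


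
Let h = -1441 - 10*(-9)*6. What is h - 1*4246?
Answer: -5147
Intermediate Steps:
h = -901 (h = -1441 + 90*6 = -1441 + 540 = -901)
h - 1*4246 = -901 - 1*4246 = -901 - 4246 = -5147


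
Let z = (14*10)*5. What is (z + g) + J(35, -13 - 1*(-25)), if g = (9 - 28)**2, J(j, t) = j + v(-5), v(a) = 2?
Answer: 1098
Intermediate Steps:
J(j, t) = 2 + j (J(j, t) = j + 2 = 2 + j)
g = 361 (g = (-19)**2 = 361)
z = 700 (z = 140*5 = 700)
(z + g) + J(35, -13 - 1*(-25)) = (700 + 361) + (2 + 35) = 1061 + 37 = 1098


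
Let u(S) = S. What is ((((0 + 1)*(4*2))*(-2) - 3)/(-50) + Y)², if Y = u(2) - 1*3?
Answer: 961/2500 ≈ 0.38440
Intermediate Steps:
Y = -1 (Y = 2 - 1*3 = 2 - 3 = -1)
((((0 + 1)*(4*2))*(-2) - 3)/(-50) + Y)² = ((((0 + 1)*(4*2))*(-2) - 3)/(-50) - 1)² = (((1*8)*(-2) - 3)*(-1/50) - 1)² = ((8*(-2) - 3)*(-1/50) - 1)² = ((-16 - 3)*(-1/50) - 1)² = (-19*(-1/50) - 1)² = (19/50 - 1)² = (-31/50)² = 961/2500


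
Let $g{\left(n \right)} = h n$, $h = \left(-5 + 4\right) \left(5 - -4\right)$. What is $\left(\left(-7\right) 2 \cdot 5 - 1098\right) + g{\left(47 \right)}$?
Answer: $-1591$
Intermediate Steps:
$h = -9$ ($h = - (5 + 4) = \left(-1\right) 9 = -9$)
$g{\left(n \right)} = - 9 n$
$\left(\left(-7\right) 2 \cdot 5 - 1098\right) + g{\left(47 \right)} = \left(\left(-7\right) 2 \cdot 5 - 1098\right) - 423 = \left(\left(-14\right) 5 - 1098\right) - 423 = \left(-70 - 1098\right) - 423 = -1168 - 423 = -1591$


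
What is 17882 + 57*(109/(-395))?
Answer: 7057177/395 ≈ 17866.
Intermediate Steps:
17882 + 57*(109/(-395)) = 17882 + 57*(109*(-1/395)) = 17882 + 57*(-109/395) = 17882 - 6213/395 = 7057177/395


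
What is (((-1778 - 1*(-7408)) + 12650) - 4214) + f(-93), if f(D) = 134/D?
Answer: 1308004/93 ≈ 14065.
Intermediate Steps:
(((-1778 - 1*(-7408)) + 12650) - 4214) + f(-93) = (((-1778 - 1*(-7408)) + 12650) - 4214) + 134/(-93) = (((-1778 + 7408) + 12650) - 4214) + 134*(-1/93) = ((5630 + 12650) - 4214) - 134/93 = (18280 - 4214) - 134/93 = 14066 - 134/93 = 1308004/93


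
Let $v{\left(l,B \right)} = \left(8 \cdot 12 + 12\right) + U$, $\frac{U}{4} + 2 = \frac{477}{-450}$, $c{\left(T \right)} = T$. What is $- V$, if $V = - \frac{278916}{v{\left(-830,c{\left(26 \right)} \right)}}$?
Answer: $\frac{1162150}{399} \approx 2912.7$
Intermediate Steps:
$U = - \frac{306}{25}$ ($U = -8 + 4 \frac{477}{-450} = -8 + 4 \cdot 477 \left(- \frac{1}{450}\right) = -8 + 4 \left(- \frac{53}{50}\right) = -8 - \frac{106}{25} = - \frac{306}{25} \approx -12.24$)
$v{\left(l,B \right)} = \frac{2394}{25}$ ($v{\left(l,B \right)} = \left(8 \cdot 12 + 12\right) - \frac{306}{25} = \left(96 + 12\right) - \frac{306}{25} = 108 - \frac{306}{25} = \frac{2394}{25}$)
$V = - \frac{1162150}{399}$ ($V = - \frac{278916}{\frac{2394}{25}} = \left(-278916\right) \frac{25}{2394} = - \frac{1162150}{399} \approx -2912.7$)
$- V = \left(-1\right) \left(- \frac{1162150}{399}\right) = \frac{1162150}{399}$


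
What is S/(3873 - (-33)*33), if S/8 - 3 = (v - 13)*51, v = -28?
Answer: -2784/827 ≈ -3.3664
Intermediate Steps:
S = -16704 (S = 24 + 8*((-28 - 13)*51) = 24 + 8*(-41*51) = 24 + 8*(-2091) = 24 - 16728 = -16704)
S/(3873 - (-33)*33) = -16704/(3873 - (-33)*33) = -16704/(3873 - 1*(-1089)) = -16704/(3873 + 1089) = -16704/4962 = -16704*1/4962 = -2784/827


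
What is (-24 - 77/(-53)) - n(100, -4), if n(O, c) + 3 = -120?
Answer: 5324/53 ≈ 100.45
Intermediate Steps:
n(O, c) = -123 (n(O, c) = -3 - 120 = -123)
(-24 - 77/(-53)) - n(100, -4) = (-24 - 77/(-53)) - 1*(-123) = (-24 - 77*(-1/53)) + 123 = (-24 + 77/53) + 123 = -1195/53 + 123 = 5324/53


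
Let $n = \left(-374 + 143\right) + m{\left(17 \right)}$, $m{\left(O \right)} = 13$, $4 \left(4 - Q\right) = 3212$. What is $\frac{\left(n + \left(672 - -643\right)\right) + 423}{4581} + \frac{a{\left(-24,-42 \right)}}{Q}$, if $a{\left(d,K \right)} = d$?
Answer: $\frac{1324424}{3660219} \approx 0.36184$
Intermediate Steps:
$Q = -799$ ($Q = 4 - 803 = -799$)
$n = -218$ ($n = \left(-374 + 143\right) + 13 = -231 + 13 = -218$)
$\frac{\left(n + \left(672 - -643\right)\right) + 423}{4581} + \frac{a{\left(-24,-42 \right)}}{Q} = \frac{\left(-218 + \left(672 - -643\right)\right) + 423}{4581} - \frac{24}{-799} = \left(\left(-218 + \left(672 + 643\right)\right) + 423\right) \frac{1}{4581} - - \frac{24}{799} = \left(\left(-218 + 1315\right) + 423\right) \frac{1}{4581} + \frac{24}{799} = \left(1097 + 423\right) \frac{1}{4581} + \frac{24}{799} = 1520 \cdot \frac{1}{4581} + \frac{24}{799} = \frac{1520}{4581} + \frac{24}{799} = \frac{1324424}{3660219}$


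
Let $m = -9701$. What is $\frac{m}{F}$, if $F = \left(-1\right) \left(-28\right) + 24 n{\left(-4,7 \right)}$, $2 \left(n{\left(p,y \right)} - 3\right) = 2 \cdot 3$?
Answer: $- \frac{9701}{172} \approx -56.401$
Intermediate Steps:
$n{\left(p,y \right)} = 6$ ($n{\left(p,y \right)} = 3 + \frac{2 \cdot 3}{2} = 3 + \frac{1}{2} \cdot 6 = 3 + 3 = 6$)
$F = 172$ ($F = \left(-1\right) \left(-28\right) + 24 \cdot 6 = 28 + 144 = 172$)
$\frac{m}{F} = - \frac{9701}{172}$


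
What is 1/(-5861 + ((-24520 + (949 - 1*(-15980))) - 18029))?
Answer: -1/31481 ≈ -3.1765e-5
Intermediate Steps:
1/(-5861 + ((-24520 + (949 - 1*(-15980))) - 18029)) = 1/(-5861 + ((-24520 + (949 + 15980)) - 18029)) = 1/(-5861 + ((-24520 + 16929) - 18029)) = 1/(-5861 + (-7591 - 18029)) = 1/(-5861 - 25620) = 1/(-31481) = -1/31481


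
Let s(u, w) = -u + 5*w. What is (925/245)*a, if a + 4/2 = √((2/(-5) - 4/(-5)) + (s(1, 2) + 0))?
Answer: -370/49 + 37*√235/49 ≈ 4.0245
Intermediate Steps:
a = -2 + √235/5 (a = -2 + √((2/(-5) - 4/(-5)) + ((-1*1 + 5*2) + 0)) = -2 + √((2*(-⅕) - 4*(-⅕)) + ((-1 + 10) + 0)) = -2 + √((-⅖ + ⅘) + (9 + 0)) = -2 + √(⅖ + 9) = -2 + √(47/5) = -2 + √235/5 ≈ 1.0659)
(925/245)*a = (925/245)*(-2 + √235/5) = (925*(1/245))*(-2 + √235/5) = 185*(-2 + √235/5)/49 = -370/49 + 37*√235/49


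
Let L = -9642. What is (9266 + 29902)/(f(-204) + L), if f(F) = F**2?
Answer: 6528/5329 ≈ 1.2250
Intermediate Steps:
(9266 + 29902)/(f(-204) + L) = (9266 + 29902)/((-204)**2 - 9642) = 39168/(41616 - 9642) = 39168/31974 = 39168*(1/31974) = 6528/5329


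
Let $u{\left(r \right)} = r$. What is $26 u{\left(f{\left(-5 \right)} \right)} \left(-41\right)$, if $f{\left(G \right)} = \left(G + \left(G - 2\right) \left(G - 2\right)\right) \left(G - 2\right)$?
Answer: $328328$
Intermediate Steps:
$f{\left(G \right)} = \left(-2 + G\right) \left(G + \left(-2 + G\right)^{2}\right)$ ($f{\left(G \right)} = \left(G + \left(-2 + G\right) \left(-2 + G\right)\right) \left(-2 + G\right) = \left(G + \left(-2 + G\right)^{2}\right) \left(-2 + G\right) = \left(-2 + G\right) \left(G + \left(-2 + G\right)^{2}\right)$)
$26 u{\left(f{\left(-5 \right)} \right)} \left(-41\right) = 26 \left(-8 + \left(-5\right)^{3} - 5 \left(-5\right)^{2} + 10 \left(-5\right)\right) \left(-41\right) = 26 \left(-8 - 125 - 125 - 50\right) \left(-41\right) = 26 \left(-308\right) \left(-41\right) = \left(-8008\right) \left(-41\right) = 328328$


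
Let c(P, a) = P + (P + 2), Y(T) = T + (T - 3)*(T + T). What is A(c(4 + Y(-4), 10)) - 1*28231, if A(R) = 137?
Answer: -28094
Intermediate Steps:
Y(T) = T + 2*T*(-3 + T) (Y(T) = T + (-3 + T)*(2*T) = T + 2*T*(-3 + T))
c(P, a) = 2 + 2*P (c(P, a) = P + (2 + P) = 2 + 2*P)
A(c(4 + Y(-4), 10)) - 1*28231 = 137 - 1*28231 = 137 - 28231 = -28094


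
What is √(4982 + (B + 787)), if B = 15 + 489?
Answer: 3*√697 ≈ 79.202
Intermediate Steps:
B = 504
√(4982 + (B + 787)) = √(4982 + (504 + 787)) = √(4982 + 1291) = √6273 = 3*√697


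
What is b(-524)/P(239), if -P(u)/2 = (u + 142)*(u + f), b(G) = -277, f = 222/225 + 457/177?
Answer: 408575/272634964 ≈ 0.0014986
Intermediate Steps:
f = 15791/4425 (f = 222*(1/225) + 457*(1/177) = 74/75 + 457/177 = 15791/4425 ≈ 3.5686)
P(u) = -2*(142 + u)*(15791/4425 + u) (P(u) = -2*(u + 142)*(u + 15791/4425) = -2*(142 + u)*(15791/4425 + u))
b(-524)/P(239) = -277/(-4484644/4425 - 2*239² - 1288282/4425*239) = -277/(-4484644/4425 - 2*57121 - 307899398/4425) = -277/(-4484644/4425 - 114242 - 307899398/4425) = -277/(-272634964/1475) = -277*(-1475/272634964) = 408575/272634964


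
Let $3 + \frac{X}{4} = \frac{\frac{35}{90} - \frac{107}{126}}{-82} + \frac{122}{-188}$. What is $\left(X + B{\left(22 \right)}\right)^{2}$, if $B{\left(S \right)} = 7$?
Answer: $\frac{845305554025}{14738202801} \approx 57.355$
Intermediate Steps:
$X = - \frac{1769212}{121401}$ ($X = -12 + 4 \left(\frac{\frac{35}{90} - \frac{107}{126}}{-82} + \frac{122}{-188}\right) = -12 + 4 \left(\left(35 \cdot \frac{1}{90} - \frac{107}{126}\right) \left(- \frac{1}{82}\right) + 122 \left(- \frac{1}{188}\right)\right) = -12 + 4 \left(\left(\frac{7}{18} - \frac{107}{126}\right) \left(- \frac{1}{82}\right) - \frac{61}{94}\right) = -12 + 4 \left(\left(- \frac{29}{63}\right) \left(- \frac{1}{82}\right) - \frac{61}{94}\right) = -12 + 4 \left(\frac{29}{5166} - \frac{61}{94}\right) = -12 + 4 \left(- \frac{78100}{121401}\right) = -12 - \frac{312400}{121401} = - \frac{1769212}{121401} \approx -14.573$)
$\left(X + B{\left(22 \right)}\right)^{2} = \left(- \frac{1769212}{121401} + 7\right)^{2} = \left(- \frac{919405}{121401}\right)^{2} = \frac{845305554025}{14738202801}$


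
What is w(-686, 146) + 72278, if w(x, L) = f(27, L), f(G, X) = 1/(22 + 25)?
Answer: 3397067/47 ≈ 72278.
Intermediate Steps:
f(G, X) = 1/47
w(x, L) = 1/47
w(-686, 146) + 72278 = 1/47 + 72278 = 3397067/47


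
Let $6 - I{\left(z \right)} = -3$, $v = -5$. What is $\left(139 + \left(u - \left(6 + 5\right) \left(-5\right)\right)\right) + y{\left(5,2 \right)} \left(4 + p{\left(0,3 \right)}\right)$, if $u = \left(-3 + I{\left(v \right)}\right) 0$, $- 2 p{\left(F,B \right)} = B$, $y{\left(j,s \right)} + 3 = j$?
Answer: $199$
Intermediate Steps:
$I{\left(z \right)} = 9$ ($I{\left(z \right)} = 6 - -3 = 6 + 3 = 9$)
$y{\left(j,s \right)} = -3 + j$
$p{\left(F,B \right)} = - \frac{B}{2}$
$u = 0$ ($u = \left(-3 + 9\right) 0 = 6 \cdot 0 = 0$)
$\left(139 + \left(u - \left(6 + 5\right) \left(-5\right)\right)\right) + y{\left(5,2 \right)} \left(4 + p{\left(0,3 \right)}\right) = \left(139 + \left(0 - \left(6 + 5\right) \left(-5\right)\right)\right) + \left(-3 + 5\right) \left(4 - \frac{3}{2}\right) = \left(139 + \left(0 - 11 \left(-5\right)\right)\right) + 2 \left(4 - \frac{3}{2}\right) = \left(139 + \left(0 - -55\right)\right) + 2 \cdot \frac{5}{2} = \left(139 + \left(0 + 55\right)\right) + 5 = \left(139 + 55\right) + 5 = 194 + 5 = 199$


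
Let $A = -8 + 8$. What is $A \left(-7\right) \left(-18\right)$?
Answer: $0$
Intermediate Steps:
$A = 0$
$A \left(-7\right) \left(-18\right) = 0 \left(-7\right) \left(-18\right) = 0 \left(-18\right) = 0$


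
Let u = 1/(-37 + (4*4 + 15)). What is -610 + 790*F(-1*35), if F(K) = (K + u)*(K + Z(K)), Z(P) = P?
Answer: 5832320/3 ≈ 1.9441e+6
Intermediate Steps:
u = -⅙ (u = 1/(-37 + (16 + 15)) = 1/(-37 + 31) = 1/(-6) = -⅙ ≈ -0.16667)
F(K) = 2*K*(-⅙ + K) (F(K) = (K - ⅙)*(K + K) = (-⅙ + K)*(2*K) = 2*K*(-⅙ + K))
-610 + 790*F(-1*35) = -610 + 790*((-1*35)*(-1 + 6*(-1*35))/3) = -610 + 790*((⅓)*(-35)*(-1 + 6*(-35))) = -610 + 790*((⅓)*(-35)*(-1 - 210)) = -610 + 790*((⅓)*(-35)*(-211)) = -610 + 790*(7385/3) = -610 + 5834150/3 = 5832320/3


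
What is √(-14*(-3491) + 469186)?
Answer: 2*√129515 ≈ 719.76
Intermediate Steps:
√(-14*(-3491) + 469186) = √(48874 + 469186) = √518060 = 2*√129515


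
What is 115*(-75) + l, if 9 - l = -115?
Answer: -8501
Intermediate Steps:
l = 124 (l = 9 - 1*(-115) = 9 + 115 = 124)
115*(-75) + l = 115*(-75) + 124 = -8625 + 124 = -8501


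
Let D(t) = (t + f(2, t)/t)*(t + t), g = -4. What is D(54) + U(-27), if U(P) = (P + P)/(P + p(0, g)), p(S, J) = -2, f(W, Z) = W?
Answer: 169298/29 ≈ 5837.9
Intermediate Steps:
U(P) = 2*P/(-2 + P) (U(P) = (P + P)/(P - 2) = (2*P)/(-2 + P) = 2*P/(-2 + P))
D(t) = 2*t*(t + 2/t) (D(t) = (t + 2/t)*(t + t) = (t + 2/t)*(2*t) = 2*t*(t + 2/t))
D(54) + U(-27) = (4 + 2*54**2) + 2*(-27)/(-2 - 27) = (4 + 2*2916) + 2*(-27)/(-29) = (4 + 5832) + 2*(-27)*(-1/29) = 5836 + 54/29 = 169298/29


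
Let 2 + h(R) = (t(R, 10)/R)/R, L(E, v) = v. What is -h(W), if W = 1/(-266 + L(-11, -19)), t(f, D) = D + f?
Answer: -811963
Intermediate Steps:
W = -1/285 (W = 1/(-266 - 19) = 1/(-285) = -1/285 ≈ -0.0035088)
h(R) = -2 + (10 + R)/R**2 (h(R) = -2 + ((10 + R)/R)/R = -2 + (10 + R)/R**2)
-h(W) = -(-2 + 1/(-1/285) + 10/(-1/285)**2) = -(-2 - 285 + 10*81225) = -(-2 - 285 + 812250) = -1*811963 = -811963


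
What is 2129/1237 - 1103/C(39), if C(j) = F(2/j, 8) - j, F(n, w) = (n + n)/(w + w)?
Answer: 225798823/7524671 ≈ 30.008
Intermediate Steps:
F(n, w) = n/w (F(n, w) = (2*n)/((2*w)) = (2*n)*(1/(2*w)) = n/w)
C(j) = -j + 1/(4*j) (C(j) = (2/j)/8 - j = (2/j)*(⅛) - j = 1/(4*j) - j = -j + 1/(4*j))
2129/1237 - 1103/C(39) = 2129/1237 - 1103/(-1*39 + (¼)/39) = 2129*(1/1237) - 1103/(-39 + (¼)*(1/39)) = 2129/1237 - 1103/(-39 + 1/156) = 2129/1237 - 1103/(-6083/156) = 2129/1237 - 1103*(-156/6083) = 2129/1237 + 172068/6083 = 225798823/7524671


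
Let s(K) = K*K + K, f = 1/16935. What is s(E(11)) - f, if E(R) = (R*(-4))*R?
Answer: 3958928819/16935 ≈ 2.3377e+5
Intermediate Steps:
f = 1/16935 ≈ 5.9049e-5
E(R) = -4*R² (E(R) = (-4*R)*R = -4*R²)
s(K) = K + K² (s(K) = K² + K = K + K²)
s(E(11)) - f = (-4*11²)*(1 - 4*11²) - 1*1/16935 = (-4*121)*(1 - 4*121) - 1/16935 = -484*(1 - 484) - 1/16935 = -484*(-483) - 1/16935 = 233772 - 1/16935 = 3958928819/16935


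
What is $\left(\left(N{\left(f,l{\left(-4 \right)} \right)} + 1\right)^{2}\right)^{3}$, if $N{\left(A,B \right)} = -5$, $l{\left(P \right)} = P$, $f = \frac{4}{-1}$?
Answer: $4096$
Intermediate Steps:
$f = -4$ ($f = 4 \left(-1\right) = -4$)
$\left(\left(N{\left(f,l{\left(-4 \right)} \right)} + 1\right)^{2}\right)^{3} = \left(\left(-5 + 1\right)^{2}\right)^{3} = \left(\left(-4\right)^{2}\right)^{3} = 16^{3} = 4096$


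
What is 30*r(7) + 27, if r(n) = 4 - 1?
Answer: 117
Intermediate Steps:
r(n) = 3
30*r(7) + 27 = 30*3 + 27 = 90 + 27 = 117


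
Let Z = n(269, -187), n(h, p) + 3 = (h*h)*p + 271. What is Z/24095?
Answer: -13531239/24095 ≈ -561.58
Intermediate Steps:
n(h, p) = 268 + p*h² (n(h, p) = -3 + ((h*h)*p + 271) = -3 + (h²*p + 271) = -3 + (p*h² + 271) = -3 + (271 + p*h²) = 268 + p*h²)
Z = -13531239 (Z = 268 - 187*269² = 268 - 187*72361 = 268 - 13531507 = -13531239)
Z/24095 = -13531239/24095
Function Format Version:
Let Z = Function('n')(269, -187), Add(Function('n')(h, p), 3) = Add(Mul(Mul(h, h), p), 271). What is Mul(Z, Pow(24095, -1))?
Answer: Rational(-13531239, 24095) ≈ -561.58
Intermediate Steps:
Function('n')(h, p) = Add(268, Mul(p, Pow(h, 2))) (Function('n')(h, p) = Add(-3, Add(Mul(Mul(h, h), p), 271)) = Add(-3, Add(Mul(Pow(h, 2), p), 271)) = Add(-3, Add(Mul(p, Pow(h, 2)), 271)) = Add(-3, Add(271, Mul(p, Pow(h, 2)))) = Add(268, Mul(p, Pow(h, 2))))
Z = -13531239 (Z = Add(268, Mul(-187, Pow(269, 2))) = Add(268, Mul(-187, 72361)) = Add(268, -13531507) = -13531239)
Mul(Z, Pow(24095, -1)) = Mul(-13531239, Pow(24095, -1)) = Mul(-13531239, Rational(1, 24095)) = Rational(-13531239, 24095)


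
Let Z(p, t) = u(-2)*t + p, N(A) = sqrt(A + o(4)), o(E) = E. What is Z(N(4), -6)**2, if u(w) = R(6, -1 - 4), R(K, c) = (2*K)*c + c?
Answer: 152108 + 1560*sqrt(2) ≈ 1.5431e+5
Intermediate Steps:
R(K, c) = c + 2*K*c (R(K, c) = 2*K*c + c = c + 2*K*c)
u(w) = -65 (u(w) = (-1 - 4)*(1 + 2*6) = -5*(1 + 12) = -5*13 = -65)
N(A) = sqrt(4 + A) (N(A) = sqrt(A + 4) = sqrt(4 + A))
Z(p, t) = p - 65*t (Z(p, t) = -65*t + p = p - 65*t)
Z(N(4), -6)**2 = (sqrt(4 + 4) - 65*(-6))**2 = (sqrt(8) + 390)**2 = (2*sqrt(2) + 390)**2 = (390 + 2*sqrt(2))**2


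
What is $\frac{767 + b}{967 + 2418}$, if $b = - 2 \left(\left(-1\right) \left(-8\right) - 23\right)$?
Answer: $\frac{797}{3385} \approx 0.23545$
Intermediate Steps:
$b = 30$ ($b = - 2 \left(8 - 23\right) = \left(-2\right) \left(-15\right) = 30$)
$\frac{767 + b}{967 + 2418} = \frac{767 + 30}{967 + 2418} = \frac{797}{3385}$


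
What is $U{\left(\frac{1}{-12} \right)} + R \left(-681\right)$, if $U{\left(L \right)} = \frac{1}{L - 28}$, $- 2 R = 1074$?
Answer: $\frac{123239877}{337} \approx 3.657 \cdot 10^{5}$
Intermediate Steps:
$R = -537$ ($R = \left(- \frac{1}{2}\right) 1074 = -537$)
$U{\left(L \right)} = \frac{1}{-28 + L}$
$U{\left(\frac{1}{-12} \right)} + R \left(-681\right) = \frac{1}{-28 + \frac{1}{-12}} - -365697 = \frac{1}{-28 - \frac{1}{12}} + 365697 = \frac{1}{- \frac{337}{12}} + 365697 = - \frac{12}{337} + 365697 = \frac{123239877}{337}$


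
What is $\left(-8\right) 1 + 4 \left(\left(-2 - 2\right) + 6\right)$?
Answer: $0$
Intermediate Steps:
$\left(-8\right) 1 + 4 \left(\left(-2 - 2\right) + 6\right) = -8 + 4 \left(-4 + 6\right) = -8 + 4 \cdot 2 = -8 + 8 = 0$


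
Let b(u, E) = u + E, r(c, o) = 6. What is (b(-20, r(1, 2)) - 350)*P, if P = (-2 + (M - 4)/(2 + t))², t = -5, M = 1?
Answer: -364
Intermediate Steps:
b(u, E) = E + u
P = 1 (P = (-2 + (1 - 4)/(2 - 5))² = (-2 - 3/(-3))² = (-2 - 3*(-⅓))² = (-2 + 1)² = (-1)² = 1)
(b(-20, r(1, 2)) - 350)*P = ((6 - 20) - 350)*1 = (-14 - 350)*1 = -364*1 = -364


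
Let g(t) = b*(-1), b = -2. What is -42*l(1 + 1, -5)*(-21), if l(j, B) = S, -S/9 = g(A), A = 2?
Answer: -15876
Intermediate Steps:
g(t) = 2 (g(t) = -2*(-1) = 2)
S = -18 (S = -9*2 = -18)
l(j, B) = -18
-42*l(1 + 1, -5)*(-21) = -42*(-18)*(-21) = 756*(-21) = -15876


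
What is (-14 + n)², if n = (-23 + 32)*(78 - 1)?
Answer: 461041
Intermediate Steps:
n = 693 (n = 9*77 = 693)
(-14 + n)² = (-14 + 693)² = 679² = 461041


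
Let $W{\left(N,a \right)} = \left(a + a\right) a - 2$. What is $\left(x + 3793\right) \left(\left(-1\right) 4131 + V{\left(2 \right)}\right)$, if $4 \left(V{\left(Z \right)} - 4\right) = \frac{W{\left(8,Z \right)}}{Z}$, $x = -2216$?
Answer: $- \frac{26028385}{4} \approx -6.5071 \cdot 10^{6}$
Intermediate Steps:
$W{\left(N,a \right)} = -2 + 2 a^{2}$ ($W{\left(N,a \right)} = 2 a a - 2 = 2 a^{2} - 2 = -2 + 2 a^{2}$)
$V{\left(Z \right)} = 4 + \frac{-2 + 2 Z^{2}}{4 Z}$ ($V{\left(Z \right)} = 4 + \frac{\left(-2 + 2 Z^{2}\right) \frac{1}{Z}}{4} = 4 + \frac{\frac{1}{Z} \left(-2 + 2 Z^{2}\right)}{4} = 4 + \frac{-2 + 2 Z^{2}}{4 Z}$)
$\left(x + 3793\right) \left(\left(-1\right) 4131 + V{\left(2 \right)}\right) = \left(-2216 + 3793\right) \left(\left(-1\right) 4131 + \left(4 + \frac{1}{2} \cdot 2 - \frac{1}{2 \cdot 2}\right)\right) = 1577 \left(-4131 + \left(4 + 1 - \frac{1}{4}\right)\right) = 1577 \left(-4131 + \frac{19}{4}\right) = 1577 \left(- \frac{16505}{4}\right) = - \frac{26028385}{4}$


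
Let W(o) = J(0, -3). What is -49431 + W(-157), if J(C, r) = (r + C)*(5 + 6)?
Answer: -49464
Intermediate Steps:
J(C, r) = 11*C + 11*r (J(C, r) = (C + r)*11 = 11*C + 11*r)
W(o) = -33 (W(o) = 11*0 + 11*(-3) = 0 - 33 = -33)
-49431 + W(-157) = -49431 - 33 = -49464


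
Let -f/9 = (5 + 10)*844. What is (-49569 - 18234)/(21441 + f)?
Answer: 22601/30833 ≈ 0.73301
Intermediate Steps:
f = -113940 (f = -9*(5 + 10)*844 = -135*844 = -9*12660 = -113940)
(-49569 - 18234)/(21441 + f) = (-49569 - 18234)/(21441 - 113940) = -67803/(-92499) = -67803*(-1/92499) = 22601/30833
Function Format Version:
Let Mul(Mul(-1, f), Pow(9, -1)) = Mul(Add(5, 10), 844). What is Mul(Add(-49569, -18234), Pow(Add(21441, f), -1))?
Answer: Rational(22601, 30833) ≈ 0.73301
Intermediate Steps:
f = -113940 (f = Mul(-9, Mul(Add(5, 10), 844)) = Mul(-9, Mul(15, 844)) = Mul(-9, 12660) = -113940)
Mul(Add(-49569, -18234), Pow(Add(21441, f), -1)) = Mul(Add(-49569, -18234), Pow(Add(21441, -113940), -1)) = Mul(-67803, Pow(-92499, -1)) = Mul(-67803, Rational(-1, 92499)) = Rational(22601, 30833)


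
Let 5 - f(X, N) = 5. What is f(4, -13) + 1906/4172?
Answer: 953/2086 ≈ 0.45686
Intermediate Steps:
f(X, N) = 0 (f(X, N) = 5 - 1*5 = 5 - 5 = 0)
f(4, -13) + 1906/4172 = 0 + 1906/4172 = 0 + 1906*(1/4172) = 0 + 953/2086 = 953/2086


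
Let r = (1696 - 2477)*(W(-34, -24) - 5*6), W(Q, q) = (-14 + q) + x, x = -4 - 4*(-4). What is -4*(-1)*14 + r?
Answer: 43792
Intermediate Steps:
x = 12 (x = -4 + 16 = 12)
W(Q, q) = -2 + q (W(Q, q) = (-14 + q) + 12 = -2 + q)
r = 43736 (r = (1696 - 2477)*((-2 - 24) - 5*6) = -781*(-26 - 30) = -781*(-56) = 43736)
-4*(-1)*14 + r = -4*(-1)*14 + 43736 = 4*14 + 43736 = 56 + 43736 = 43792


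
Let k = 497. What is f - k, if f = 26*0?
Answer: -497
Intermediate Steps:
f = 0
f - k = 0 - 1*497 = 0 - 497 = -497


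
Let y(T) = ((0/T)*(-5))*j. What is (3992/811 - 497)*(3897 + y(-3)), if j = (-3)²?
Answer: -1555195275/811 ≈ -1.9176e+6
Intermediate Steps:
j = 9
y(T) = 0 (y(T) = ((0/T)*(-5))*9 = (0*(-5))*9 = 0*9 = 0)
(3992/811 - 497)*(3897 + y(-3)) = (3992/811 - 497)*(3897 + 0) = (3992*(1/811) - 497)*3897 = (3992/811 - 497)*3897 = -399075/811*3897 = -1555195275/811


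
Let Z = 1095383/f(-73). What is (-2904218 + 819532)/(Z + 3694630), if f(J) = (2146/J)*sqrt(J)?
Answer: -865141570754505680/1533268058192558017 + 119523281262628*I*sqrt(73)/1533268058192558017 ≈ -0.56425 + 0.00066603*I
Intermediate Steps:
f(J) = 2146/sqrt(J)
Z = 1095383*I*sqrt(73)/2146 (Z = 1095383/((2146/sqrt(-73))) = 1095383/((2146*(-I*sqrt(73)/73))) = 1095383/((-2146*I*sqrt(73)/73)) = 1095383*(I*sqrt(73)/2146) = 1095383*I*sqrt(73)/2146 ≈ 4361.1*I)
(-2904218 + 819532)/(Z + 3694630) = (-2904218 + 819532)/(1095383*I*sqrt(73)/2146 + 3694630) = -2084686/(3694630 + 1095383*I*sqrt(73)/2146)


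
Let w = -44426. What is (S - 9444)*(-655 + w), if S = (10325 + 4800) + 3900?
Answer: -431921061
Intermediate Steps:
S = 19025 (S = 15125 + 3900 = 19025)
(S - 9444)*(-655 + w) = (19025 - 9444)*(-655 - 44426) = 9581*(-45081) = -431921061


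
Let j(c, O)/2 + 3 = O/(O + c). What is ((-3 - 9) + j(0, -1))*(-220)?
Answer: 3520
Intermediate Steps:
j(c, O) = -6 + 2*O/(O + c) (j(c, O) = -6 + 2*(O/(O + c)) = -6 + 2*O/(O + c))
((-3 - 9) + j(0, -1))*(-220) = ((-3 - 9) + 2*(-3*0 - 2*(-1))/(-1 + 0))*(-220) = (-12 + 2*(0 + 2)/(-1))*(-220) = (-12 + 2*(-1)*2)*(-220) = (-12 - 4)*(-220) = -16*(-220) = 3520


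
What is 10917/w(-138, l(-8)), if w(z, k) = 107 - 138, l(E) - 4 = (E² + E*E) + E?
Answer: -10917/31 ≈ -352.16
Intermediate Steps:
l(E) = 4 + E + 2*E² (l(E) = 4 + ((E² + E*E) + E) = 4 + ((E² + E²) + E) = 4 + (2*E² + E) = 4 + (E + 2*E²) = 4 + E + 2*E²)
w(z, k) = -31
10917/w(-138, l(-8)) = 10917/(-31) = 10917*(-1/31) = -10917/31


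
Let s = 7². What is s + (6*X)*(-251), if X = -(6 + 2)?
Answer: 12097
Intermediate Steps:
X = -8 (X = -1*8 = -8)
s = 49
s + (6*X)*(-251) = 49 + (6*(-8))*(-251) = 49 - 48*(-251) = 49 + 12048 = 12097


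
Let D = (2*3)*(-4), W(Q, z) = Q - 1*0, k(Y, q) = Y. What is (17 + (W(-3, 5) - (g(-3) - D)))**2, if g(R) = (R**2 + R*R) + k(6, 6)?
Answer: 1156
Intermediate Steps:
W(Q, z) = Q (W(Q, z) = Q + 0 = Q)
D = -24 (D = 6*(-4) = -24)
g(R) = 6 + 2*R**2 (g(R) = (R**2 + R*R) + 6 = (R**2 + R**2) + 6 = 2*R**2 + 6 = 6 + 2*R**2)
(17 + (W(-3, 5) - (g(-3) - D)))**2 = (17 + (-3 - ((6 + 2*(-3)**2) - 1*(-24))))**2 = (17 + (-3 - ((6 + 2*9) + 24)))**2 = (17 + (-3 - ((6 + 18) + 24)))**2 = (17 + (-3 - (24 + 24)))**2 = (17 + (-3 - 1*48))**2 = (17 + (-3 - 48))**2 = (17 - 51)**2 = (-34)**2 = 1156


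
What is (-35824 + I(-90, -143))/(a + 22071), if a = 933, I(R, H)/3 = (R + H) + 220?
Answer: -35863/23004 ≈ -1.5590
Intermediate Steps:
I(R, H) = 660 + 3*H + 3*R (I(R, H) = 3*((R + H) + 220) = 3*((H + R) + 220) = 3*(220 + H + R) = 660 + 3*H + 3*R)
(-35824 + I(-90, -143))/(a + 22071) = (-35824 + (660 + 3*(-143) + 3*(-90)))/(933 + 22071) = (-35824 + (660 - 429 - 270))/23004 = (-35824 - 39)*(1/23004) = -35863*1/23004 = -35863/23004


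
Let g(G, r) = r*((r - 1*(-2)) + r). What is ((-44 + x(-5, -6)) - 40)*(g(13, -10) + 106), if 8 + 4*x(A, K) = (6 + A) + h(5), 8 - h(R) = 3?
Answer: -24167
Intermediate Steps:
g(G, r) = r*(2 + 2*r) (g(G, r) = r*((r + 2) + r) = r*((2 + r) + r) = r*(2 + 2*r))
h(R) = 5 (h(R) = 8 - 1*3 = 8 - 3 = 5)
x(A, K) = ¾ + A/4 (x(A, K) = -2 + ((6 + A) + 5)/4 = -2 + (11 + A)/4 = -2 + (11/4 + A/4) = ¾ + A/4)
((-44 + x(-5, -6)) - 40)*(g(13, -10) + 106) = ((-44 + (¾ + (¼)*(-5))) - 40)*(2*(-10)*(1 - 10) + 106) = ((-44 + (¾ - 5/4)) - 40)*(2*(-10)*(-9) + 106) = ((-44 - ½) - 40)*(180 + 106) = (-89/2 - 40)*286 = -169/2*286 = -24167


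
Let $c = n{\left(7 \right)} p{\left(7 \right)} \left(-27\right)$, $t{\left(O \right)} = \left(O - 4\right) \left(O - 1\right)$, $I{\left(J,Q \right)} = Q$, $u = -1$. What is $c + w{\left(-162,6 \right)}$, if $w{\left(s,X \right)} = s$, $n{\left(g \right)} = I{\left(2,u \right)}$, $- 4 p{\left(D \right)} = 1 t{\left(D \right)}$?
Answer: $- \frac{567}{2} \approx -283.5$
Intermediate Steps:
$t{\left(O \right)} = \left(-1 + O\right) \left(-4 + O\right)$ ($t{\left(O \right)} = \left(-4 + O\right) \left(-1 + O\right) = \left(-1 + O\right) \left(-4 + O\right)$)
$p{\left(D \right)} = -1 - \frac{D^{2}}{4} + \frac{5 D}{4}$ ($p{\left(D \right)} = - \frac{1 \left(4 + D^{2} - 5 D\right)}{4} = - \frac{4 + D^{2} - 5 D}{4} = -1 - \frac{D^{2}}{4} + \frac{5 D}{4}$)
$n{\left(g \right)} = -1$
$c = - \frac{243}{2}$ ($c = - (-1 - \frac{7^{2}}{4} + \frac{5}{4} \cdot 7) \left(-27\right) = - (-1 - \frac{49}{4} + \frac{35}{4}) \left(-27\right) = \left(-1\right) \left(- \frac{9}{2}\right) \left(-27\right) = \frac{9}{2} \left(-27\right) = - \frac{243}{2} \approx -121.5$)
$c + w{\left(-162,6 \right)} = - \frac{243}{2} - 162 = - \frac{567}{2}$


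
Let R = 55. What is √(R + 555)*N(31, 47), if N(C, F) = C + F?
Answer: 78*√610 ≈ 1926.5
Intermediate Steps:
√(R + 555)*N(31, 47) = √(55 + 555)*(31 + 47) = √610*78 = 78*√610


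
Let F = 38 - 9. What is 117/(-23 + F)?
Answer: 39/2 ≈ 19.500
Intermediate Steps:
F = 29
117/(-23 + F) = 117/(-23 + 29) = 117/6 = 117*(⅙) = 39/2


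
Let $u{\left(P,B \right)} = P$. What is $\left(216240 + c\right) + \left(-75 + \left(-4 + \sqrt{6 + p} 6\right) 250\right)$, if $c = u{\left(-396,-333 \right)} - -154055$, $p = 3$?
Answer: $373324$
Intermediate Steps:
$c = 153659$ ($c = -396 - -154055 = -396 + 154055 = 153659$)
$\left(216240 + c\right) + \left(-75 + \left(-4 + \sqrt{6 + p} 6\right) 250\right) = \left(216240 + 153659\right) - \left(75 - \left(-4 + \sqrt{6 + 3} \cdot 6\right) 250\right) = 369899 - \left(75 - \left(-4 + \sqrt{9} \cdot 6\right) 250\right) = 369899 - \left(75 - \left(-4 + 3 \cdot 6\right) 250\right) = 369899 - \left(75 - \left(-4 + 18\right) 250\right) = 369899 + \left(-75 + 14 \cdot 250\right) = 369899 + \left(-75 + 3500\right) = 369899 + 3425 = 373324$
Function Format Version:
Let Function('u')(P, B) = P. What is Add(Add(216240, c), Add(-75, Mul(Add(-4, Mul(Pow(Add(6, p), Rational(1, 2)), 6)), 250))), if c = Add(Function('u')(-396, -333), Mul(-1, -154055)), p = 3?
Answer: 373324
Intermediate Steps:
c = 153659 (c = Add(-396, Mul(-1, -154055)) = Add(-396, 154055) = 153659)
Add(Add(216240, c), Add(-75, Mul(Add(-4, Mul(Pow(Add(6, p), Rational(1, 2)), 6)), 250))) = Add(Add(216240, 153659), Add(-75, Mul(Add(-4, Mul(Pow(Add(6, 3), Rational(1, 2)), 6)), 250))) = Add(369899, Add(-75, Mul(Add(-4, Mul(Pow(9, Rational(1, 2)), 6)), 250))) = Add(369899, Add(-75, Mul(Add(-4, Mul(3, 6)), 250))) = Add(369899, Add(-75, Mul(Add(-4, 18), 250))) = Add(369899, Add(-75, Mul(14, 250))) = Add(369899, Add(-75, 3500)) = Add(369899, 3425) = 373324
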